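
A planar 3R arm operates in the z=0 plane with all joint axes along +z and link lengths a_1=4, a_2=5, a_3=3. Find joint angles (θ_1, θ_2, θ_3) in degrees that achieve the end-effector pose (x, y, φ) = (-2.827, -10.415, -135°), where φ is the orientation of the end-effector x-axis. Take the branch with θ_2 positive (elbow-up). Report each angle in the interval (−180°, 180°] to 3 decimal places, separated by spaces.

-120.000 45.002 -60.003

wrist centre = target − a_3·(cos φ, sin φ) = (-0.7057, -8.2937)
cos θ_2 = (69.2831−4²−5²)/(2·4·5) = 0.7071; θ_2 = 45.0024° (elbow-up)
β = atan2(-8.2937,-0.7057) = -94.8634°; ψ = atan2(3.5357,7.5354) = 25.1364°
θ_1 = β − ψ = -119.9998°
θ_3 = φ − θ_1 − θ_2 = -60.0025° (wrapped to (-180°,180°])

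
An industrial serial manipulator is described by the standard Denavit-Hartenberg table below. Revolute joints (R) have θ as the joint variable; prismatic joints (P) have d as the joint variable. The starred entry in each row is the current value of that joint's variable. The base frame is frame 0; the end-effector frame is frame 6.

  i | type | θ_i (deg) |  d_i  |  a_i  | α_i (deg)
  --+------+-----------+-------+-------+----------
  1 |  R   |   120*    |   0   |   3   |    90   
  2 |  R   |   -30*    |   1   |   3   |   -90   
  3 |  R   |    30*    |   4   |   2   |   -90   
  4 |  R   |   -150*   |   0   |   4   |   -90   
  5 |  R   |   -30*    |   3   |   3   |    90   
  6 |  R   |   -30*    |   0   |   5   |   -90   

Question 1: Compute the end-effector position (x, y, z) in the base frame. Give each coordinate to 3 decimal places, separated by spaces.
-0.867 3.865 10.642

after link 1: o_1 = (-1.5000, 2.5981, 0.0000)
after link 2: o_2 = (-1.9330, 5.3481, -1.5000)
after link 3: o_3 = (-4.5490, 7.8792, 1.0981)
after link 4: o_4 = (-2.2500, 7.3612, 4.3301)
after link 5: o_5 = (-3.4185, 7.5371, 8.4049)
after link 6: o_6 = (-0.8669, 3.8652, 10.6425)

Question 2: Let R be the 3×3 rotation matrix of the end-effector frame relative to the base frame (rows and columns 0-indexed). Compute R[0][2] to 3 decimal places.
-0.422

End-effector z-axis (col 2 of R) = (-0.4219,0.2397,0.8744)
R[0][2] = -0.4219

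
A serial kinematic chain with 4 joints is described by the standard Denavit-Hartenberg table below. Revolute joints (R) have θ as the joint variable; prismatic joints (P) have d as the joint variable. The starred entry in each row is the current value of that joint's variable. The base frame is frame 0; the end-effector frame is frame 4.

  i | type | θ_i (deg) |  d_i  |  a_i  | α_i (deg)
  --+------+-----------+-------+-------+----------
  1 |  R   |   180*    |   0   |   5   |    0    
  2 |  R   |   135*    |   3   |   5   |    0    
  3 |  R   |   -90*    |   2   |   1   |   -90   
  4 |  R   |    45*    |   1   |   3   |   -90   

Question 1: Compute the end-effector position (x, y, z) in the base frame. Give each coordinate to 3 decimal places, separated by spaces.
after link 1: o_1 = (-5.0000, 0.0000, 0.0000)
after link 2: o_2 = (-1.4645, -3.5355, 3.0000)
after link 3: o_3 = (-2.1716, -4.2426, 5.0000)
after link 4: o_4 = (-2.9645, -6.4497, 2.8787)

-2.964 -6.450 2.879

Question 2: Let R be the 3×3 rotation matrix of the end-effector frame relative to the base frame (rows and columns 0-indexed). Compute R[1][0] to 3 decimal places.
End-effector x-axis (col 0 of R) = (-0.5000,-0.5000,-0.7071)
R[1][0] = -0.5000

-0.500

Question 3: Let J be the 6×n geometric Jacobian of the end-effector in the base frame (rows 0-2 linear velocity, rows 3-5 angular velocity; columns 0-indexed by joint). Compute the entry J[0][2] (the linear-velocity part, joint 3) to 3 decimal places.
axis z_2 = (0.0000,0.0000,1.0000); lever o_n−o_2 = (-1.5000,-2.9142,-0.1213)
cross product → J_v[:, 2] = (2.9142,-1.5000,0.0000)
J_ω[:, 2] = z_2
entry J[0][2] = 2.9142

2.914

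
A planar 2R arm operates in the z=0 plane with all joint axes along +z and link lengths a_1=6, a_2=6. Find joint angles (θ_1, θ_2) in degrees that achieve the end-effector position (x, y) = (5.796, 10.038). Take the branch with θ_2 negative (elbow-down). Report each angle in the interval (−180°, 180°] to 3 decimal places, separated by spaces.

cos θ_2 = (134.3551−6²−6²)/(2·6·6) = 0.8660; θ_2 = -29.9980° (elbow-down)
β = atan2(10.0380,5.7960) = 59.9976°; ψ = atan2(-2.9998,11.1963) = -14.9990°
θ_1 = β − ψ = 74.9966°

74.997 -29.998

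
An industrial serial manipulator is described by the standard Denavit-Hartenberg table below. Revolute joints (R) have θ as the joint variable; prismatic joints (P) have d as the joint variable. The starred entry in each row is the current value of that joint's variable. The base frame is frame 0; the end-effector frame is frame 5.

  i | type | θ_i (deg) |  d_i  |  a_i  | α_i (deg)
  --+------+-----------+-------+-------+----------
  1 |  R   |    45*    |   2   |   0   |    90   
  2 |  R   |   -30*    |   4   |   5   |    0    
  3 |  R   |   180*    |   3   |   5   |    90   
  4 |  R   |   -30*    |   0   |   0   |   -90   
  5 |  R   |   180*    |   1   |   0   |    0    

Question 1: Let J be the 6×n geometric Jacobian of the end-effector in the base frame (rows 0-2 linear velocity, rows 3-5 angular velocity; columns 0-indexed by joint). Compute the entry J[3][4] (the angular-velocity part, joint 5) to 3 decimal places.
axis z_4 = (0.3062,-0.9186,0.2500); lever o_n−o_4 = (0.3062,-0.9186,0.2500)
cross product → J_v[:, 4] = (0.0000,0.0000,0.0000)
J_ω[:, 4] = z_4
entry J[3][4] = 0.3062

0.306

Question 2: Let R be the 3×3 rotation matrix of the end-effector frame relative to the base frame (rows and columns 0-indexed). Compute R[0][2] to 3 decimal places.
0.306

End-effector z-axis (col 2 of R) = (0.3062,-0.9186,0.2500)
R[0][2] = 0.3062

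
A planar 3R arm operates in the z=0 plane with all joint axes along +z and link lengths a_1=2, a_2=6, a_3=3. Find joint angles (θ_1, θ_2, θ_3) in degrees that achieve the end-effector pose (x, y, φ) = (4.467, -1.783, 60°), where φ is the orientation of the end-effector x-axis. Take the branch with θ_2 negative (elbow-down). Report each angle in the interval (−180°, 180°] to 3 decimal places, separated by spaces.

wrist centre = target − a_3·(cos φ, sin φ) = (2.9670, -4.3811)
cos θ_2 = (27.9969−2²−6²)/(2·2·6) = -0.5001; θ_2 = -120.0085° (elbow-down)
β = atan2(-4.3811,2.9670) = -55.8929°; ψ = atan2(-5.1957,-1.0008) = -100.9025°
θ_1 = β − ψ = 45.0096°
θ_3 = φ − θ_1 − θ_2 = 134.9989° (wrapped to (-180°,180°])

45.010 -120.008 134.999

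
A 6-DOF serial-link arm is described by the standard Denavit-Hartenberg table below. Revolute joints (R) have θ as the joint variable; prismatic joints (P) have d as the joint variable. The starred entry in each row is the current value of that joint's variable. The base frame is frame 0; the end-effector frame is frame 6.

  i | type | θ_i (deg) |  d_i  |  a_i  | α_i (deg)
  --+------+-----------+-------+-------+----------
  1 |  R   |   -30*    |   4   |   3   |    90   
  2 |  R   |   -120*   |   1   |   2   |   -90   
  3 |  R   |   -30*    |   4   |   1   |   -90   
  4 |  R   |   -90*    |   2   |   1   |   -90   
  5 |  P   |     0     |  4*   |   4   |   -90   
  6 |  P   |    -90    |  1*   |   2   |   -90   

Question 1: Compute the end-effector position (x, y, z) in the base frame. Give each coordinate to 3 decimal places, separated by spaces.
after link 1: o_1 = (2.5981, -1.5000, 4.0000)
after link 2: o_2 = (1.2321, -1.8660, 2.2679)
after link 3: o_3 = (3.6071, -3.8146, -0.4821)
after link 4: o_4 = (4.7901, -2.4976, -1.8481)
after link 5: o_5 = (5.2901, -5.0957, -6.8481)
after link 6: o_6 = (3.8236, -6.4037, -7.9151)

3.824 -6.404 -7.915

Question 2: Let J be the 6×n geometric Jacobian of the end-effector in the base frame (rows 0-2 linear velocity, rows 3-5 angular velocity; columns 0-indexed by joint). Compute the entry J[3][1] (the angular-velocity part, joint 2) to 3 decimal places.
-0.500

axis z_1 = (-0.5000,-0.8660,0.0000); lever o_n−o_1 = (1.2255,-4.9037,-11.9151)
cross product → J_v[:, 1] = (10.3187,-5.9575,3.5131)
J_ω[:, 1] = z_1
entry J[3][1] = -0.5000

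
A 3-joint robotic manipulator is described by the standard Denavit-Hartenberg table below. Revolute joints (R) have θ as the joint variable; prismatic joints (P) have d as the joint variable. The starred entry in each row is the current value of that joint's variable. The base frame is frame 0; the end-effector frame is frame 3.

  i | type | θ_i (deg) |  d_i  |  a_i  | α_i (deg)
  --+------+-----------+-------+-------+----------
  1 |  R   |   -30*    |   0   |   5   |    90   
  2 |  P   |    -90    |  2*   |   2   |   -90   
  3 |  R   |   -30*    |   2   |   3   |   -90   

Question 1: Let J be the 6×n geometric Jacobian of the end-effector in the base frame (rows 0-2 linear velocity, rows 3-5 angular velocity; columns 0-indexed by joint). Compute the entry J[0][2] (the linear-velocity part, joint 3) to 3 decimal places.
1.299

axis z_2 = (0.8660,-0.5000,0.0000); lever o_n−o_2 = (0.9821,-2.2990,-2.5981)
cross product → J_v[:, 2] = (1.2990,2.2500,-1.5000)
J_ω[:, 2] = z_2
entry J[0][2] = 1.2990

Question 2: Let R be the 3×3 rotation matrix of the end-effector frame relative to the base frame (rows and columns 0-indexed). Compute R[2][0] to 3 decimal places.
-0.866

End-effector x-axis (col 0 of R) = (-0.2500,-0.4330,-0.8660)
R[2][0] = -0.8660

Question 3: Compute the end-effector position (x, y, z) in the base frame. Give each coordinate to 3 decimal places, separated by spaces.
after link 1: o_1 = (4.3301, -2.5000, 0.0000)
after link 2: o_2 = (3.3301, -4.2321, -2.0000)
after link 3: o_3 = (4.3122, -6.5311, -4.5981)

4.312 -6.531 -4.598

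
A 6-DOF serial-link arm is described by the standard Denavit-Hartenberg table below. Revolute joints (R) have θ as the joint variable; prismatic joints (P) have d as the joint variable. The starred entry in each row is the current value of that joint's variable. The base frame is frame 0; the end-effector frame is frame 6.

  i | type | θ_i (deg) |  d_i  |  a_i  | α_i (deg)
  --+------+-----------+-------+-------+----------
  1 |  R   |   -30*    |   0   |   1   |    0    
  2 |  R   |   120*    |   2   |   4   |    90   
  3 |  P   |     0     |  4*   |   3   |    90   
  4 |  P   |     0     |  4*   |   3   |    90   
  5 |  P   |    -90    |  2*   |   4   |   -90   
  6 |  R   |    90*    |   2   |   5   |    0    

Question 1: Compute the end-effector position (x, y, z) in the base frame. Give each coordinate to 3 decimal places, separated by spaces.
7.866 11.500 2.000

after link 1: o_1 = (0.8660, -0.5000, 0.0000)
after link 2: o_2 = (0.8660, 3.5000, 2.0000)
after link 3: o_3 = (4.8660, 6.5000, 2.0000)
after link 4: o_4 = (4.8660, 9.5000, -2.0000)
after link 5: o_5 = (2.8660, 9.5000, 2.0000)
after link 6: o_6 = (7.8660, 11.5000, 2.0000)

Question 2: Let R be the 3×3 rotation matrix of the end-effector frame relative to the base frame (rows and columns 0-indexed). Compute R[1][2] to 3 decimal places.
End-effector z-axis (col 2 of R) = (0.0000,1.0000,-0.0000)
R[1][2] = 1.0000

1.000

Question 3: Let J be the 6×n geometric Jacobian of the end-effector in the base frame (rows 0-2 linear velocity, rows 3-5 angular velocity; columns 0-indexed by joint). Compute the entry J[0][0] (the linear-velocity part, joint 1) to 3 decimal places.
axis z_0 = ẑ; lever o_n−o_0 = (7.8660,11.5000,2.0000)
cross product → J_v[:, 0] = (-11.5000,7.8660,0.0000)
J_ω[:, 0] = z_0
entry J[0][0] = -11.5000

-11.500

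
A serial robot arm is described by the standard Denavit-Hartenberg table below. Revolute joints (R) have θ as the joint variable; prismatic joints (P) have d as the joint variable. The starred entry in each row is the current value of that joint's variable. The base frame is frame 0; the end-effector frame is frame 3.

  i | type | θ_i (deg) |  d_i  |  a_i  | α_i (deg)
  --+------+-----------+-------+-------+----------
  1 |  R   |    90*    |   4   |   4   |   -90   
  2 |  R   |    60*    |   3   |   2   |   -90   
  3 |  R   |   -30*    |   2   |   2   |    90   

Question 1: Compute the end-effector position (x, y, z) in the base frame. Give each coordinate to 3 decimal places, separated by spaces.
after link 1: o_1 = (0.0000, 4.0000, 4.0000)
after link 2: o_2 = (-3.0000, 5.0000, 2.2679)
after link 3: o_3 = (-4.0000, 4.1340, -0.2321)

-4.000 4.134 -0.232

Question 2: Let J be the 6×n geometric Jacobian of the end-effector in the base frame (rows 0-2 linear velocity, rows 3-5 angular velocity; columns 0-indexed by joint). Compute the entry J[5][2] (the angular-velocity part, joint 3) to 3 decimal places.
-0.500

axis z_2 = (-0.0000,-0.8660,-0.5000); lever o_n−o_2 = (-1.0000,-0.8660,-2.5000)
cross product → J_v[:, 2] = (1.7321,0.5000,-0.8660)
J_ω[:, 2] = z_2
entry J[5][2] = -0.5000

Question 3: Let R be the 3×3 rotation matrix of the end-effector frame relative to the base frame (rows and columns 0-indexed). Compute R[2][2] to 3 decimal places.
0.433

End-effector z-axis (col 2 of R) = (-0.8660,-0.2500,0.4330)
R[2][2] = 0.4330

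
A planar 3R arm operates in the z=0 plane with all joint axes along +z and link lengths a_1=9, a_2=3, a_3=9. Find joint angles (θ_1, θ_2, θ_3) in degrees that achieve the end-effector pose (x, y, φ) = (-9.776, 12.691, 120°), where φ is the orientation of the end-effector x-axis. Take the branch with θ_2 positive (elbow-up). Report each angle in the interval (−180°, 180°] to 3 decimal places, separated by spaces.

wrist centre = target − a_3·(cos φ, sin φ) = (-5.2760, 4.8968)
cos θ_2 = (51.8145−9²−3²)/(2·9·3) = -0.7071; θ_2 = 135.0025° (elbow-up)
β = atan2(4.8968,-5.2760) = 137.1349°; ψ = atan2(2.1212,6.8786) = 17.1388°
θ_1 = β − ψ = 119.9961°
θ_3 = φ − θ_1 − θ_2 = -134.9987° (wrapped to (-180°,180°])

119.996 135.003 -134.999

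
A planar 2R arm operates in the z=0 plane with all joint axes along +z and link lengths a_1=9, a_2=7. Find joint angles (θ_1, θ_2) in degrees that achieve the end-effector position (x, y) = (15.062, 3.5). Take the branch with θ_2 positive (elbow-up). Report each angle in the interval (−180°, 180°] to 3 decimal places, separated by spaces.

-0.002 30.005

cos θ_2 = (239.1138−9²−7²)/(2·9·7) = 0.8660; θ_2 = 30.0049° (elbow-up)
β = atan2(3.5000,15.0620) = 13.0818°; ψ = atan2(3.5005,15.0619) = 13.0838°
θ_1 = β − ψ = -0.0020°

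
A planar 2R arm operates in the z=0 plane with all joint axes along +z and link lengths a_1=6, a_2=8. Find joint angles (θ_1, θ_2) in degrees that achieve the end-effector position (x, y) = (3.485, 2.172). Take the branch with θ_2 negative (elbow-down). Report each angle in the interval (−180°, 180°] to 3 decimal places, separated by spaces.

cos θ_2 = (16.8628−6²−8²)/(2·6·8) = -0.8660; θ_2 = -149.9985° (elbow-down)
β = atan2(2.1720,3.4850) = 31.9329°; ψ = atan2(-4.0002,-0.9281) = -103.0623°
θ_1 = β − ψ = 134.9952°

134.995 -149.999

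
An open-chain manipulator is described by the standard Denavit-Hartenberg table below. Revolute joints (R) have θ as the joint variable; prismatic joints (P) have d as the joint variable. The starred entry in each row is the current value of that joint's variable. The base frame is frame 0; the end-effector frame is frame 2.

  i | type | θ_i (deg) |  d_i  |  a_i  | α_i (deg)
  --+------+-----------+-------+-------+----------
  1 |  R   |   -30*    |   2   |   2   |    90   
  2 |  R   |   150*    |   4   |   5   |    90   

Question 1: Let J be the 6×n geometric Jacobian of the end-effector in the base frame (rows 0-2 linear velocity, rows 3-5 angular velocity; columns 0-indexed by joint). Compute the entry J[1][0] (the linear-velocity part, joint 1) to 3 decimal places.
axis z_0 = ẑ; lever o_n−o_0 = (-4.0179,-2.2990,4.5000)
cross product → J_v[:, 0] = (2.2990,-4.0179,0.0000)
J_ω[:, 0] = z_0
entry J[1][0] = -4.0179

-4.018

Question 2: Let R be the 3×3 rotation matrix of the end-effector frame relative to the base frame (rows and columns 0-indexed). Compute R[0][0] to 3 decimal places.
End-effector x-axis (col 0 of R) = (-0.7500,0.4330,0.5000)
R[0][0] = -0.7500

-0.750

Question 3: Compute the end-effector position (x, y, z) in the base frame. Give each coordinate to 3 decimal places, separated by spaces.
-4.018 -2.299 4.500

after link 1: o_1 = (1.7321, -1.0000, 2.0000)
after link 2: o_2 = (-4.0179, -2.2990, 4.5000)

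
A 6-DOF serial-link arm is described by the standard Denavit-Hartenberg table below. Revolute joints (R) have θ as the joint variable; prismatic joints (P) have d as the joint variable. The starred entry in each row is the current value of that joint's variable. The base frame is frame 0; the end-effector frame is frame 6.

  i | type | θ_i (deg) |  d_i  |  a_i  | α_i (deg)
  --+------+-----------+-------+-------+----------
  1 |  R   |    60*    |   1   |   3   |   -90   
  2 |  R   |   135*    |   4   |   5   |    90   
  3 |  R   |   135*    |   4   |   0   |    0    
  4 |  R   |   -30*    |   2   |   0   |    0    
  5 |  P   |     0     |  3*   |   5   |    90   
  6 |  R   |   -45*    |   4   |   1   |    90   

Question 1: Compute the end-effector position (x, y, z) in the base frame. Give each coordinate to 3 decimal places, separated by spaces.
-7.314 8.427 -10.087

after link 1: o_1 = (1.5000, 2.5981, 1.0000)
after link 2: o_2 = (-3.7319, 1.5362, -2.5355)
after link 3: o_3 = (-2.3177, 3.9857, -5.3640)
after link 4: o_4 = (-1.6105, 5.2104, -6.7782)
after link 5: o_5 = (-4.2749, 10.2548, -7.9844)
after link 6: o_6 = (-7.3143, 8.4270, -10.0871)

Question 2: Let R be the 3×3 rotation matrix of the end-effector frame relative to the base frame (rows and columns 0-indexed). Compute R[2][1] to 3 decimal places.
-0.683

End-effector y-axis (col 1 of R) = (-0.5657,-0.4621,-0.6830)
R[2][1] = -0.6830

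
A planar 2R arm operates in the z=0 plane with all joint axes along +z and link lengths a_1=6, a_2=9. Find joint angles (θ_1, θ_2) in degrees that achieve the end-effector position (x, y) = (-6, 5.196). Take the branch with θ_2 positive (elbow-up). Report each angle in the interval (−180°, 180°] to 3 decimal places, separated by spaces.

cos θ_2 = (62.9984−6²−9²)/(2·6·9) = -0.5000; θ_2 = 120.0010° (elbow-up)
β = atan2(5.1960,-6.0000) = 139.1074°; ψ = atan2(7.7942,1.4999) = 79.1074°
θ_1 = β − ψ = 60.0000°

60.000 120.001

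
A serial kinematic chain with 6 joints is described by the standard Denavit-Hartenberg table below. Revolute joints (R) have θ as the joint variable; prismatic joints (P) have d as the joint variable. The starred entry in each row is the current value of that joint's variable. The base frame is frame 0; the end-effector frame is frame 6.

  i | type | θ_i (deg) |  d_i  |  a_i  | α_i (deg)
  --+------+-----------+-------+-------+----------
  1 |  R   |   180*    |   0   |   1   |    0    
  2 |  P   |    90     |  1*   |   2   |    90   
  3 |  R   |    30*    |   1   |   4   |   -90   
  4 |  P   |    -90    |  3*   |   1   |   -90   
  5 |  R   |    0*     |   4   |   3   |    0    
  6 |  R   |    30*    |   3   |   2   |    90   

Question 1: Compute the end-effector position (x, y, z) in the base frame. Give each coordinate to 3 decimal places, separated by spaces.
-7.732 -10.526 8.232

after link 1: o_1 = (-1.0000, 0.0000, 0.0000)
after link 2: o_2 = (-1.0000, -2.0000, 1.0000)
after link 3: o_3 = (-2.0000, -5.4641, 3.0000)
after link 4: o_4 = (-3.0000, -3.9641, 5.5981)
after link 5: o_5 = (-6.0000, -7.4282, 7.5981)
after link 6: o_6 = (-7.7321, -10.5263, 8.2321)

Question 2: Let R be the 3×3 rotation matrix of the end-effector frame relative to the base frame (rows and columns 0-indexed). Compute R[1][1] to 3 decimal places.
-0.866

End-effector y-axis (col 1 of R) = (-0.0000,-0.8660,0.5000)
R[1][1] = -0.8660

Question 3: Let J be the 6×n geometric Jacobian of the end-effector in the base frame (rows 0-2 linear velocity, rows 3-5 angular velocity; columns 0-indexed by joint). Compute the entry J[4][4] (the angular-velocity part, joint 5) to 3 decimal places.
axis z_4 = (-0.0000,-0.8660,0.5000); lever o_n−o_4 = (-4.7321,-6.5622,2.6340)
cross product → J_v[:, 4] = (1.0000,-2.3660,-4.0981)
J_ω[:, 4] = z_4
entry J[4][4] = -0.8660

-0.866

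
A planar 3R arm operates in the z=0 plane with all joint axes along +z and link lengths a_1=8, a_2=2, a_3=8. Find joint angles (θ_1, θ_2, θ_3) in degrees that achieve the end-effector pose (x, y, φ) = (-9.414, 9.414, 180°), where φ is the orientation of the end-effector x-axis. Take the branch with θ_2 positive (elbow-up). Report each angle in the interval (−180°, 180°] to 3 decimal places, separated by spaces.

89.997 45.012 44.991

wrist centre = target − a_3·(cos φ, sin φ) = (-1.4140, 9.4140)
cos θ_2 = (90.6228−8²−2²)/(2·8·2) = 0.7070; θ_2 = 45.0117° (elbow-up)
β = atan2(9.4140,-1.4140) = 98.5421°; ψ = atan2(1.4145,9.4139) = 8.5451°
θ_1 = β − ψ = 89.9969°
θ_3 = φ − θ_1 − θ_2 = 44.9913° (wrapped to (-180°,180°])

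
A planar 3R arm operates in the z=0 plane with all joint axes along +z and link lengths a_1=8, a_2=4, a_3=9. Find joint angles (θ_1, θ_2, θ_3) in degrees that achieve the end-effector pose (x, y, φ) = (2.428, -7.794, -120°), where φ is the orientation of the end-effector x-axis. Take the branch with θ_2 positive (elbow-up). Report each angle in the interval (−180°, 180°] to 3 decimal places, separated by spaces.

wrist centre = target − a_3·(cos φ, sin φ) = (6.9280, 0.0002)
cos θ_2 = (47.9972−8²−4²)/(2·8·4) = -0.5000; θ_2 = 120.0029° (elbow-up)
β = atan2(0.0002,6.9280) = 0.0019°; ψ = atan2(3.4640,5.9998) = 30.0000°
θ_1 = β − ψ = -29.9981°
θ_3 = φ − θ_1 − θ_2 = 149.9952° (wrapped to (-180°,180°])

-29.998 120.003 149.995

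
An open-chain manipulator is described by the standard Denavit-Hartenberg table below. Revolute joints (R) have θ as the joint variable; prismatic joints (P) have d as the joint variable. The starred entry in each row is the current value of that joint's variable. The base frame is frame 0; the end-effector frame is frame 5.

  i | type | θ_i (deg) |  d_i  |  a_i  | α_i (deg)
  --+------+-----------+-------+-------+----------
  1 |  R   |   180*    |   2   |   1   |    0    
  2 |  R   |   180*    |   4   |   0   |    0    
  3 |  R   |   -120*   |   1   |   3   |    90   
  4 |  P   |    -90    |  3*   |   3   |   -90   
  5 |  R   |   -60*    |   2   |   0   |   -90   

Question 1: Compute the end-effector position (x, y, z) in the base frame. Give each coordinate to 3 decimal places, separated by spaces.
after link 1: o_1 = (-1.0000, 0.0000, 2.0000)
after link 2: o_2 = (-1.0000, 0.0000, 6.0000)
after link 3: o_3 = (-2.5000, -2.5981, 7.0000)
after link 4: o_4 = (-5.0981, -1.0981, 4.0000)
after link 5: o_5 = (-6.0981, -2.8301, 4.0000)

-6.098 -2.830 4.000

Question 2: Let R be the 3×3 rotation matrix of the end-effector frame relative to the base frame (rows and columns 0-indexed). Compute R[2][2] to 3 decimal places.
End-effector z-axis (col 2 of R) = (0.4330,-0.2500,-0.8660)
R[2][2] = -0.8660

-0.866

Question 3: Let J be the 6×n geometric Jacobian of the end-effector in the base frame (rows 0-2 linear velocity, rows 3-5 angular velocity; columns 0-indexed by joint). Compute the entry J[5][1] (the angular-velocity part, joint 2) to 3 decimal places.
axis z_1 = (0.0000,0.0000,1.0000); lever o_n−o_1 = (-5.0981,-2.8301,2.0000)
cross product → J_v[:, 1] = (2.8301,-5.0981,0.0000)
J_ω[:, 1] = z_1
entry J[5][1] = 1.0000

1.000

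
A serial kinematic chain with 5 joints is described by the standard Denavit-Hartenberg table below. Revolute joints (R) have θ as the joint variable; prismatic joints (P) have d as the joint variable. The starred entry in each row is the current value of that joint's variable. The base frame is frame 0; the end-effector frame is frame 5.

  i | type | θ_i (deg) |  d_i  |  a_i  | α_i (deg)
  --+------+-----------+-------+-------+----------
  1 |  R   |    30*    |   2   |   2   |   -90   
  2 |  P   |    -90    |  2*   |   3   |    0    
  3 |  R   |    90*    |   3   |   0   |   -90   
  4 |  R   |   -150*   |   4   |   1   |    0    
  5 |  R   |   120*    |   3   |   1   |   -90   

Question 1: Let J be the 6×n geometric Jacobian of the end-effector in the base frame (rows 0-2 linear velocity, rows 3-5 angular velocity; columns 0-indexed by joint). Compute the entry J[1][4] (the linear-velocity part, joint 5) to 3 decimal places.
-0.500

axis z_4 = (-0.0000,0.0000,-1.0000); lever o_n−o_4 = (0.5000,0.8660,-3.0000)
cross product → J_v[:, 4] = (0.8660,-0.5000,-0.0000)
J_ω[:, 4] = z_4
entry J[1][4] = -0.5000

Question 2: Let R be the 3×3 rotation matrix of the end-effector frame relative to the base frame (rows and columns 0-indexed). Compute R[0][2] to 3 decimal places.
0.866

End-effector z-axis (col 2 of R) = (0.8660,-0.5000,-0.0000)
R[0][2] = 0.8660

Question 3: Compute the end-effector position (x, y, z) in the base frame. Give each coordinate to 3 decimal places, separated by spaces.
after link 1: o_1 = (1.7321, 1.0000, 2.0000)
after link 2: o_2 = (0.7321, 2.7321, 5.0000)
after link 3: o_3 = (-0.7679, 5.3301, 5.0000)
after link 4: o_4 = (-1.7679, 5.3301, 1.0000)
after link 5: o_5 = (-1.2679, 6.1962, -2.0000)

-1.268 6.196 -2.000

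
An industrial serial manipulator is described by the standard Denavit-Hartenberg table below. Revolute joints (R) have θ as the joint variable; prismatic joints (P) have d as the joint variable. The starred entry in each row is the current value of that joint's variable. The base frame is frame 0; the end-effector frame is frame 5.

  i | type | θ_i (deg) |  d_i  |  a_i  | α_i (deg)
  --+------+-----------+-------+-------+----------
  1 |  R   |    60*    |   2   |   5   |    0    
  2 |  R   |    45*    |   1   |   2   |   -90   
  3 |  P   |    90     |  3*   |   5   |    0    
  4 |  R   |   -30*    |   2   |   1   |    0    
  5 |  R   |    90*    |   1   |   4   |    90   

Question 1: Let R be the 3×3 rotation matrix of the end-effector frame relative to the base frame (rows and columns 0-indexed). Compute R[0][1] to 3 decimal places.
End-effector y-axis (col 1 of R) = (-0.9659,-0.2588,0.0000)
R[0][1] = -0.9659

-0.966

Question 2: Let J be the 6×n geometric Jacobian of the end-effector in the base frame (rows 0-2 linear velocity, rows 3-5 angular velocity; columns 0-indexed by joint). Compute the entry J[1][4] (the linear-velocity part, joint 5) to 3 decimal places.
axis z_4 = (-0.9659,-0.2588,0.0000); lever o_n−o_4 = (-0.0694,-3.6049,-2.0000)
cross product → J_v[:, 4] = (0.5176,-1.9319,3.4641)
J_ω[:, 4] = z_4
entry J[1][4] = -1.9319

-1.932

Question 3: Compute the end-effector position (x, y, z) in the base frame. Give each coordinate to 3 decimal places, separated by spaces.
after link 1: o_1 = (2.5000, 4.3301, 2.0000)
after link 2: o_2 = (1.9824, 6.2620, 3.0000)
after link 3: o_3 = (-0.9154, 5.4855, -2.0000)
after link 4: o_4 = (-2.9767, 5.4508, -2.8660)
after link 5: o_5 = (-3.0460, 1.8460, -4.8660)

-3.046 1.846 -4.866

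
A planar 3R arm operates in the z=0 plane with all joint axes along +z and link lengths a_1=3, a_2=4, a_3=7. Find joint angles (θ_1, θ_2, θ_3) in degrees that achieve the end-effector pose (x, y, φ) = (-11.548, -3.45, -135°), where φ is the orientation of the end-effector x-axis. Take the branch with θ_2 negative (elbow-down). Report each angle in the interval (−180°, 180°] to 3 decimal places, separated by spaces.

wrist centre = target − a_3·(cos φ, sin φ) = (-6.5983, 1.4997)
cos θ_2 = (45.7862−3²−4²)/(2·3·4) = 0.8661; θ_2 = -29.9925° (elbow-down)
β = atan2(1.4997,-6.5983) = 167.1945°; ψ = atan2(-1.9995,6.4644) = -17.1878°
θ_1 = β − ψ = 184.3823°
θ_3 = φ − θ_1 − θ_2 = 70.6102° (wrapped to (-180°,180°])

-175.618 -29.993 70.610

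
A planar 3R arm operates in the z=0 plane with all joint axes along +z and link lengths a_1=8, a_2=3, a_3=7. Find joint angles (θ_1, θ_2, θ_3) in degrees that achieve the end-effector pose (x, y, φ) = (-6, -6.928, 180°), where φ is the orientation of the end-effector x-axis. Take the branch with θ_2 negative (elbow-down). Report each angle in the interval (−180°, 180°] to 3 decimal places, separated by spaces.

-60.000 -120.004 0.004

wrist centre = target − a_3·(cos φ, sin φ) = (1.0000, -6.9280)
cos θ_2 = (48.9972−8²−3²)/(2·8·3) = -0.5001; θ_2 = -120.0039° (elbow-down)
β = atan2(-6.9280,1.0000) = -81.7866°; ψ = atan2(-2.5980,6.4998) = -21.7866°
θ_1 = β − ψ = -60.0000°
θ_3 = φ − θ_1 − θ_2 = 0.0039° (wrapped to (-180°,180°])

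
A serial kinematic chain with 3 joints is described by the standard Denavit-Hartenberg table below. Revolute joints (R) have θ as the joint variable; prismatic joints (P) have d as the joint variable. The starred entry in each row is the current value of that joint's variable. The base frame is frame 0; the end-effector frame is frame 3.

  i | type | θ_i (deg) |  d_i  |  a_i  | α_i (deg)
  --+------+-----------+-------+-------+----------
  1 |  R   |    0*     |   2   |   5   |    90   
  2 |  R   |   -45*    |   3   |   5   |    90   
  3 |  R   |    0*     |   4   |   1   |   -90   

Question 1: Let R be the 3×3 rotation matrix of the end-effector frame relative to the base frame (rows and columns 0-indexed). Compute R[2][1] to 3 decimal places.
End-effector y-axis (col 1 of R) = (0.7071,0.0000,0.7071)
R[2][1] = 0.7071

0.707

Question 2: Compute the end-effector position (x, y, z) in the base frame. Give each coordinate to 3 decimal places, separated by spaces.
6.414 -3.000 -5.071

after link 1: o_1 = (5.0000, 0.0000, 2.0000)
after link 2: o_2 = (8.5355, -3.0000, -1.5355)
after link 3: o_3 = (6.4142, -3.0000, -5.0711)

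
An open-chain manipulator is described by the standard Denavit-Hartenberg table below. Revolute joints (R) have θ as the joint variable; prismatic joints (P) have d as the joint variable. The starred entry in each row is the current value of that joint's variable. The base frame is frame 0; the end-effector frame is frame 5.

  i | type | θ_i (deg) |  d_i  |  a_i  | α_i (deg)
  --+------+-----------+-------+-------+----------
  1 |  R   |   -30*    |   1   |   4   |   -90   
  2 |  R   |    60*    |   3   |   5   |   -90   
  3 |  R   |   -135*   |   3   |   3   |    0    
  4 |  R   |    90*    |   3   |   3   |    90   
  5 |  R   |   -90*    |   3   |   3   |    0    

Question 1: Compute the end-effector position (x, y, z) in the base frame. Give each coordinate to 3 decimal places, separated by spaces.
after link 1: o_1 = (3.4641, -2.0000, 1.0000)
after link 2: o_2 = (7.1292, -0.6519, -3.3301)
after link 3: o_3 = (5.0213, 3.0146, -2.9930)
after link 4: o_4 = (4.7505, 5.6204, -6.3301)
after link 5: o_5 = (7.1426, 6.6888, -2.9930)

7.143 6.689 -2.993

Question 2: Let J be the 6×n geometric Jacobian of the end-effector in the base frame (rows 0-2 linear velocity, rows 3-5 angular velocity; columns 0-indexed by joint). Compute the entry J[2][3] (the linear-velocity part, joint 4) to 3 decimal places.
-3.674

axis z_3 = (-0.7500,0.4330,-0.5000); lever o_n−o_3 = (2.1213,3.6742,0.0000)
cross product → J_v[:, 3] = (1.8371,-1.0607,-3.6742)
J_ω[:, 3] = z_3
entry J[2][3] = -3.6742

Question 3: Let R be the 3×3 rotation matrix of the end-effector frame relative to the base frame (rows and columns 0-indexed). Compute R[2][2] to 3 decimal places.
End-effector z-axis (col 2 of R) = (0.0474,0.7891,0.6124)
R[2][2] = 0.6124

0.612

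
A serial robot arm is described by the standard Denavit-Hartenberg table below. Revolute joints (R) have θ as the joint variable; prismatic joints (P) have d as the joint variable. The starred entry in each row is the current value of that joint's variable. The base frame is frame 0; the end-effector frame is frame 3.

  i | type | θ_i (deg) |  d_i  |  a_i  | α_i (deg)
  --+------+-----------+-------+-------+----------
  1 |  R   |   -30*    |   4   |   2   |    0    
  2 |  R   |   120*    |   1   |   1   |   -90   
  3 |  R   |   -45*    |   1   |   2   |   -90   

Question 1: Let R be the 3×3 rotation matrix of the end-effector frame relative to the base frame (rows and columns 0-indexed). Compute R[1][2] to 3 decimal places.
0.707

End-effector z-axis (col 2 of R) = (-0.0000,0.7071,-0.7071)
R[1][2] = 0.7071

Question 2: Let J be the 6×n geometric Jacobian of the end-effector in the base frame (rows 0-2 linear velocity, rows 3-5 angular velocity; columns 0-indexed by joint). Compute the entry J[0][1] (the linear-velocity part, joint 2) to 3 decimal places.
-2.414

axis z_1 = (0.0000,0.0000,1.0000); lever o_n−o_1 = (-1.0000,2.4142,2.4142)
cross product → J_v[:, 1] = (-2.4142,-1.0000,0.0000)
J_ω[:, 1] = z_1
entry J[0][1] = -2.4142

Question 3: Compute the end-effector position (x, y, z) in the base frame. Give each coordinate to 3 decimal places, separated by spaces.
0.732 1.414 6.414

after link 1: o_1 = (1.7321, -1.0000, 4.0000)
after link 2: o_2 = (1.7321, 0.0000, 5.0000)
after link 3: o_3 = (0.7321, 1.4142, 6.4142)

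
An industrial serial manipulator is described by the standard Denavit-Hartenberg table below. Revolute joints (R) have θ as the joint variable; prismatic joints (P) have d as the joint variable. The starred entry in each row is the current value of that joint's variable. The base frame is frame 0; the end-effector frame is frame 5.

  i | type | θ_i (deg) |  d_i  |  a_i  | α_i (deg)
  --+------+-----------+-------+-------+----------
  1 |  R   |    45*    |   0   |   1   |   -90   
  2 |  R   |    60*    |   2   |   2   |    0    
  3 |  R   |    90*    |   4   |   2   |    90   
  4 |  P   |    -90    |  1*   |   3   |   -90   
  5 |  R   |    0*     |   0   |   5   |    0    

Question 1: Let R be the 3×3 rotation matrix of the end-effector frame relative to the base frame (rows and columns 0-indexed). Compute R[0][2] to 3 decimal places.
End-effector z-axis (col 2 of R) = (-0.6124,-0.6124,-0.5000)
R[0][2] = -0.6124

-0.612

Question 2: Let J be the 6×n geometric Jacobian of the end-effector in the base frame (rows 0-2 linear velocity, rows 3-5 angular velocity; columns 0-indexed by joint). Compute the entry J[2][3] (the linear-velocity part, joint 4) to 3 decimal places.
prismatic axis z_3 = (0.3536,0.3536,-0.8660)
J_v[:, 3] = z_3; J_ω[:, 3] = (0,0,0)
entry J[2][3] = -0.8660

-0.866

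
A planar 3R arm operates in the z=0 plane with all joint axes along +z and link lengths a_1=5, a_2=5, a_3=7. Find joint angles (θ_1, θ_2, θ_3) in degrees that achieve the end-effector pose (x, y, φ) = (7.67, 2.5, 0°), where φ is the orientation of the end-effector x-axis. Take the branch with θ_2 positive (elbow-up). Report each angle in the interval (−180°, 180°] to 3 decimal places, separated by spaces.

-0.003 150.000 -149.997

wrist centre = target − a_3·(cos φ, sin φ) = (0.6700, 2.5000)
cos θ_2 = (6.6989−5²−5²)/(2·5·5) = -0.8660; θ_2 = 149.9996° (elbow-up)
β = atan2(2.5000,0.6700) = 74.9973°; ψ = atan2(2.5000,0.6699) = 74.9998°
θ_1 = β − ψ = -0.0025°
θ_3 = φ − θ_1 − θ_2 = -149.9971° (wrapped to (-180°,180°])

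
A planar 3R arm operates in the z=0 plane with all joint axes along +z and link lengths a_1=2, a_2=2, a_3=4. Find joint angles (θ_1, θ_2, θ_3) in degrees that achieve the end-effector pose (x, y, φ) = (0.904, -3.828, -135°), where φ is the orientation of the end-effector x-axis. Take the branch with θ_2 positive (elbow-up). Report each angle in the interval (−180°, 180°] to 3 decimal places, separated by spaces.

-29.978 29.972 -134.994

wrist centre = target − a_3·(cos φ, sin φ) = (3.7324, -0.9996)
cos θ_2 = (14.9302−2²−2²)/(2·2·2) = 0.8663; θ_2 = 29.9720° (elbow-up)
β = atan2(-0.9996,3.7324) = -14.9924°; ψ = atan2(0.9992,3.7325) = 14.9860°
θ_1 = β − ψ = -29.9784°
θ_3 = φ − θ_1 − θ_2 = -134.9936° (wrapped to (-180°,180°])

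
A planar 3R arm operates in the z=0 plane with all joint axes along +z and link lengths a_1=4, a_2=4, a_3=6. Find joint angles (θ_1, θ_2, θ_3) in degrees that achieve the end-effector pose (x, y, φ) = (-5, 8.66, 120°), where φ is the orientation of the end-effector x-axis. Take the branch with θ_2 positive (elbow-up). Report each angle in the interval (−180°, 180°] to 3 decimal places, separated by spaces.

wrist centre = target − a_3·(cos φ, sin φ) = (-2.0000, 3.4638)
cos θ_2 = (15.9982−4²−4²)/(2·4·4) = -0.5001; θ_2 = 120.0036° (elbow-up)
β = atan2(3.4638,-2.0000) = 120.0018°; ψ = atan2(3.4640,1.9998) = 60.0018°
θ_1 = β − ψ = 60.0000°
θ_3 = φ − θ_1 − θ_2 = -60.0036° (wrapped to (-180°,180°])

60.000 120.004 -60.004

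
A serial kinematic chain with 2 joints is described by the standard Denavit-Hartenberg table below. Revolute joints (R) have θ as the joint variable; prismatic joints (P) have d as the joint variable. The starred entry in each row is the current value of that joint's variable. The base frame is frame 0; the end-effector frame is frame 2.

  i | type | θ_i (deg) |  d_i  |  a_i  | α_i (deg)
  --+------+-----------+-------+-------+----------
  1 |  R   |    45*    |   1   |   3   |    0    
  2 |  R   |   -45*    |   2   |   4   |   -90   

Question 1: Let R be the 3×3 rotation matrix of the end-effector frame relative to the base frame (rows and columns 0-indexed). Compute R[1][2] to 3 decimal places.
End-effector z-axis (col 2 of R) = (0.0000,1.0000,0.0000)
R[1][2] = 1.0000

1.000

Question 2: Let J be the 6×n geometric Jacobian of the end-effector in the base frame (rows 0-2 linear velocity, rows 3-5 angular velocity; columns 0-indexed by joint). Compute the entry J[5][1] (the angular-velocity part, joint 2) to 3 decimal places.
1.000

axis z_1 = (0.0000,0.0000,1.0000); lever o_n−o_1 = (4.0000,0.0000,2.0000)
cross product → J_v[:, 1] = (0.0000,4.0000,0.0000)
J_ω[:, 1] = z_1
entry J[5][1] = 1.0000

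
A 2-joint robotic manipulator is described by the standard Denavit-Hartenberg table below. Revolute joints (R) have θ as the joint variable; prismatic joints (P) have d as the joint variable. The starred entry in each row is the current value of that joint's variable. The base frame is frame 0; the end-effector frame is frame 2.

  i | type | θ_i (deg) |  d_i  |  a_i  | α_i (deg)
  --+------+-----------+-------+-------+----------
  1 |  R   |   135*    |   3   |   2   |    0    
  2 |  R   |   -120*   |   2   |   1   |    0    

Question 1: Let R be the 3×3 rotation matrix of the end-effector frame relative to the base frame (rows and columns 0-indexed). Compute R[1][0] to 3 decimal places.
0.259

End-effector x-axis (col 0 of R) = (0.9659,0.2588,0.0000)
R[1][0] = 0.2588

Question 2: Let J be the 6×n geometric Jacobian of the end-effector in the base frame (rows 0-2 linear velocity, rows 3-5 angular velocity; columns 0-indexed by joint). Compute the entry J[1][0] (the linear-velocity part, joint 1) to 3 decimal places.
axis z_0 = ẑ; lever o_n−o_0 = (-0.4483,1.6730,5.0000)
cross product → J_v[:, 0] = (-1.6730,-0.4483,0.0000)
J_ω[:, 0] = z_0
entry J[1][0] = -0.4483

-0.448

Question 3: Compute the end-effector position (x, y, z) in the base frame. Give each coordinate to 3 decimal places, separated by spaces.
-0.448 1.673 5.000

after link 1: o_1 = (-1.4142, 1.4142, 3.0000)
after link 2: o_2 = (-0.4483, 1.6730, 5.0000)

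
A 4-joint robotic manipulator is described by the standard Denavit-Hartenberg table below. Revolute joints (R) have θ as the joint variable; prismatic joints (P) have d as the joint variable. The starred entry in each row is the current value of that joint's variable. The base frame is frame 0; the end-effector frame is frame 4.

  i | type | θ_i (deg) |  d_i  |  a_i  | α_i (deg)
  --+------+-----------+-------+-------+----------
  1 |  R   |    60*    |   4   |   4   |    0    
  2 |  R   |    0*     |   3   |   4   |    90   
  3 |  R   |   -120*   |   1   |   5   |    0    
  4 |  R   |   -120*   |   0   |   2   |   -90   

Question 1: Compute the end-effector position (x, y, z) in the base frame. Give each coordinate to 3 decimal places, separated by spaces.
3.116 3.397 4.402

after link 1: o_1 = (2.0000, 3.4641, 4.0000)
after link 2: o_2 = (4.0000, 6.9282, 7.0000)
after link 3: o_3 = (3.6160, 4.2631, 2.6699)
after link 4: o_4 = (3.1160, 3.3971, 4.4019)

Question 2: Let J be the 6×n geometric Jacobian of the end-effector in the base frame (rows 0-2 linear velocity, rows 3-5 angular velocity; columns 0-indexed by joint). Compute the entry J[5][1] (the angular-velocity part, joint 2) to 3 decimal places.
axis z_1 = (0.0000,0.0000,1.0000); lever o_n−o_1 = (1.1160,-0.0670,0.4019)
cross product → J_v[:, 1] = (0.0670,1.1160,-0.0000)
J_ω[:, 1] = z_1
entry J[5][1] = 1.0000

1.000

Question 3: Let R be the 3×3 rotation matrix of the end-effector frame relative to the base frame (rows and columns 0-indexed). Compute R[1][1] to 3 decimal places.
End-effector y-axis (col 1 of R) = (-0.8660,0.5000,-0.0000)
R[1][1] = 0.5000

0.500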